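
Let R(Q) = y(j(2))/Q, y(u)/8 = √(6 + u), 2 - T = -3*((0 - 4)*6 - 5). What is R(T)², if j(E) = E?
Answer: 512/7225 ≈ 0.070865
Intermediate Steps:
T = -85 (T = 2 - (-3)*((0 - 4)*6 - 5) = 2 - (-3)*(-4*6 - 5) = 2 - (-3)*(-24 - 5) = 2 - (-3)*(-29) = 2 - 1*87 = 2 - 87 = -85)
y(u) = 8*√(6 + u)
R(Q) = 16*√2/Q (R(Q) = (8*√(6 + 2))/Q = (8*√8)/Q = (8*(2*√2))/Q = (16*√2)/Q = 16*√2/Q)
R(T)² = (16*√2/(-85))² = (16*√2*(-1/85))² = (-16*√2/85)² = 512/7225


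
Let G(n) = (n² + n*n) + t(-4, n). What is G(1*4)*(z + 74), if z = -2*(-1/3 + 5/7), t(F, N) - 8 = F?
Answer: 18456/7 ≈ 2636.6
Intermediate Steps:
t(F, N) = 8 + F
z = -16/21 (z = -2*(-1*⅓ + 5*(⅐)) = -2*(-⅓ + 5/7) = -2*8/21 = -16/21 ≈ -0.76190)
G(n) = 4 + 2*n² (G(n) = (n² + n*n) + (8 - 4) = (n² + n²) + 4 = 2*n² + 4 = 4 + 2*n²)
G(1*4)*(z + 74) = (4 + 2*(1*4)²)*(-16/21 + 74) = (4 + 2*4²)*(1538/21) = (4 + 2*16)*(1538/21) = (4 + 32)*(1538/21) = 36*(1538/21) = 18456/7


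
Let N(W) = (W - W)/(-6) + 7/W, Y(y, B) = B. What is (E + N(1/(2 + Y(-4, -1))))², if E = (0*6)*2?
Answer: 49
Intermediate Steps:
N(W) = 7/W (N(W) = 0*(-⅙) + 7/W = 0 + 7/W = 7/W)
E = 0 (E = 0*2 = 0)
(E + N(1/(2 + Y(-4, -1))))² = (0 + 7/(1/(2 - 1)))² = (0 + 7/(1/1))² = (0 + 7/1)² = (0 + 7*1)² = (0 + 7)² = 7² = 49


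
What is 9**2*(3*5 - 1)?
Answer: 1134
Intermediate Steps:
9**2*(3*5 - 1) = 81*(15 - 1) = 81*14 = 1134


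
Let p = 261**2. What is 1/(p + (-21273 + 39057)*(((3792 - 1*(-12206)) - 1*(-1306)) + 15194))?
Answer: 1/578012553 ≈ 1.7301e-9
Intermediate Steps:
p = 68121
1/(p + (-21273 + 39057)*(((3792 - 1*(-12206)) - 1*(-1306)) + 15194)) = 1/(68121 + (-21273 + 39057)*(((3792 - 1*(-12206)) - 1*(-1306)) + 15194)) = 1/(68121 + 17784*(((3792 + 12206) + 1306) + 15194)) = 1/(68121 + 17784*((15998 + 1306) + 15194)) = 1/(68121 + 17784*(17304 + 15194)) = 1/(68121 + 17784*32498) = 1/(68121 + 577944432) = 1/578012553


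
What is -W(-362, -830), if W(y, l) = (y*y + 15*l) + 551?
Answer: -119145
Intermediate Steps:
W(y, l) = 551 + y**2 + 15*l (W(y, l) = (y**2 + 15*l) + 551 = 551 + y**2 + 15*l)
-W(-362, -830) = -(551 + (-362)**2 + 15*(-830)) = -(551 + 131044 - 12450) = -1*119145 = -119145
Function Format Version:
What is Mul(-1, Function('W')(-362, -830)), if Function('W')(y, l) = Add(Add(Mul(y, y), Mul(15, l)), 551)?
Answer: -119145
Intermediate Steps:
Function('W')(y, l) = Add(551, Pow(y, 2), Mul(15, l)) (Function('W')(y, l) = Add(Add(Pow(y, 2), Mul(15, l)), 551) = Add(551, Pow(y, 2), Mul(15, l)))
Mul(-1, Function('W')(-362, -830)) = Mul(-1, Add(551, Pow(-362, 2), Mul(15, -830))) = Mul(-1, Add(551, 131044, -12450)) = Mul(-1, 119145) = -119145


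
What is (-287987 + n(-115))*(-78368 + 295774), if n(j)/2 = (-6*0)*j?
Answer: -62610101722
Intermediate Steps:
n(j) = 0 (n(j) = 2*((-6*0)*j) = 2*(0*j) = 2*0 = 0)
(-287987 + n(-115))*(-78368 + 295774) = (-287987 + 0)*(-78368 + 295774) = -287987*217406 = -62610101722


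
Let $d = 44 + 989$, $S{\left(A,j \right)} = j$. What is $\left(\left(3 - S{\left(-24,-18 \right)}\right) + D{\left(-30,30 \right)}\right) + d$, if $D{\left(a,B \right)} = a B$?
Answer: $154$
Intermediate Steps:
$d = 1033$
$D{\left(a,B \right)} = B a$
$\left(\left(3 - S{\left(-24,-18 \right)}\right) + D{\left(-30,30 \right)}\right) + d = \left(\left(3 - -18\right) + 30 \left(-30\right)\right) + 1033 = \left(\left(3 + 18\right) - 900\right) + 1033 = \left(21 - 900\right) + 1033 = -879 + 1033 = 154$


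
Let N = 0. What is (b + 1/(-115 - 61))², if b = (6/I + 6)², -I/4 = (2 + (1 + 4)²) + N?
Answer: 253688505625/203233536 ≈ 1248.3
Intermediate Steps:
I = -108 (I = -4*((2 + (1 + 4)²) + 0) = -4*((2 + 5²) + 0) = -4*((2 + 25) + 0) = -4*(27 + 0) = -4*27 = -108)
b = 11449/324 (b = (6/(-108) + 6)² = (6*(-1/108) + 6)² = (-1/18 + 6)² = (107/18)² = 11449/324 ≈ 35.336)
(b + 1/(-115 - 61))² = (11449/324 + 1/(-115 - 61))² = (11449/324 + 1/(-176))² = (11449/324 - 1/176)² = (503675/14256)² = 253688505625/203233536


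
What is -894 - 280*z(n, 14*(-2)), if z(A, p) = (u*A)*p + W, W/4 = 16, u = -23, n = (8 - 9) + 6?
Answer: -920414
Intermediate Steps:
n = 5 (n = -1 + 6 = 5)
W = 64 (W = 4*16 = 64)
z(A, p) = 64 - 23*A*p (z(A, p) = (-23*A)*p + 64 = -23*A*p + 64 = 64 - 23*A*p)
-894 - 280*z(n, 14*(-2)) = -894 - 280*(64 - 23*5*14*(-2)) = -894 - 280*(64 - 23*5*(-28)) = -894 - 280*(64 + 3220) = -894 - 280*3284 = -894 - 919520 = -920414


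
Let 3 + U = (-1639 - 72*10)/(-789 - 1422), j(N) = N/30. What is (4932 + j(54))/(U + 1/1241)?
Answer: -67688060319/26509115 ≈ -2553.4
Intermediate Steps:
j(N) = N/30 (j(N) = N*(1/30) = N/30)
U = -4274/2211 (U = -3 + (-1639 - 72*10)/(-789 - 1422) = -3 + (-1639 - 720)/(-2211) = -3 - 2359*(-1/2211) = -3 + 2359/2211 = -4274/2211 ≈ -1.9331)
(4932 + j(54))/(U + 1/1241) = (4932 + (1/30)*54)/(-4274/2211 + 1/1241) = (4932 + 9/5)/(-4274/2211 + 1/1241) = 24669/(5*(-5301823/2743851)) = (24669/5)*(-2743851/5301823) = -67688060319/26509115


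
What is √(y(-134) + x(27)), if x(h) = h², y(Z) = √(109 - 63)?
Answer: √(729 + √46) ≈ 27.125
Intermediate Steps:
y(Z) = √46
√(y(-134) + x(27)) = √(√46 + 27²) = √(√46 + 729) = √(729 + √46)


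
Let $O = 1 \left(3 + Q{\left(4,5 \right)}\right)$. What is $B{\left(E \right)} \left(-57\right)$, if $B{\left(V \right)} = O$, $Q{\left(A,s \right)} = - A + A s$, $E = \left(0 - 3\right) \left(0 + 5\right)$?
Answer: $-1083$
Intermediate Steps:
$E = -15$ ($E = \left(-3\right) 5 = -15$)
$O = 19$ ($O = 1 \left(3 + 4 \left(-1 + 5\right)\right) = 1 \left(3 + 4 \cdot 4\right) = 1 \left(3 + 16\right) = 1 \cdot 19 = 19$)
$B{\left(V \right)} = 19$
$B{\left(E \right)} \left(-57\right) = 19 \left(-57\right) = -1083$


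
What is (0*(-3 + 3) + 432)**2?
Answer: 186624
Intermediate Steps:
(0*(-3 + 3) + 432)**2 = (0*0 + 432)**2 = (0 + 432)**2 = 432**2 = 186624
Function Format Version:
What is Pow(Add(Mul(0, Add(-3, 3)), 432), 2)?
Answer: 186624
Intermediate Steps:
Pow(Add(Mul(0, Add(-3, 3)), 432), 2) = Pow(Add(Mul(0, 0), 432), 2) = Pow(Add(0, 432), 2) = Pow(432, 2) = 186624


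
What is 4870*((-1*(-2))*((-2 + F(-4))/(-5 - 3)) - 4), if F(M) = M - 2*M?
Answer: -21915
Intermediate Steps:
F(M) = -M
4870*((-1*(-2))*((-2 + F(-4))/(-5 - 3)) - 4) = 4870*((-1*(-2))*((-2 - 1*(-4))/(-5 - 3)) - 4) = 4870*(2*((-2 + 4)/(-8)) - 4) = 4870*(2*(2*(-1/8)) - 4) = 4870*(2*(-1/4) - 4) = 4870*(-1/2 - 4) = 4870*(-9/2) = -21915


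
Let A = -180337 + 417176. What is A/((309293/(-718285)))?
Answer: -170117901115/309293 ≈ -5.5002e+5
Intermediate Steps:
A = 236839
A/((309293/(-718285))) = 236839/((309293/(-718285))) = 236839/((309293*(-1/718285))) = 236839/(-309293/718285) = 236839*(-718285/309293) = -170117901115/309293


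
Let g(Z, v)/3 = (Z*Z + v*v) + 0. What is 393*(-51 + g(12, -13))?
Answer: 348984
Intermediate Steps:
g(Z, v) = 3*Z² + 3*v² (g(Z, v) = 3*((Z*Z + v*v) + 0) = 3*((Z² + v²) + 0) = 3*(Z² + v²) = 3*Z² + 3*v²)
393*(-51 + g(12, -13)) = 393*(-51 + (3*12² + 3*(-13)²)) = 393*(-51 + (3*144 + 3*169)) = 393*(-51 + (432 + 507)) = 393*(-51 + 939) = 393*888 = 348984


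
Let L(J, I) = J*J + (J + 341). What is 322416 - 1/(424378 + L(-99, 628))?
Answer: 140064281135/434421 ≈ 3.2242e+5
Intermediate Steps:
L(J, I) = 341 + J + J² (L(J, I) = J² + (341 + J) = 341 + J + J²)
322416 - 1/(424378 + L(-99, 628)) = 322416 - 1/(424378 + (341 - 99 + (-99)²)) = 322416 - 1/(424378 + (341 - 99 + 9801)) = 322416 - 1/(424378 + 10043) = 322416 - 1/434421 = 140064281135/434421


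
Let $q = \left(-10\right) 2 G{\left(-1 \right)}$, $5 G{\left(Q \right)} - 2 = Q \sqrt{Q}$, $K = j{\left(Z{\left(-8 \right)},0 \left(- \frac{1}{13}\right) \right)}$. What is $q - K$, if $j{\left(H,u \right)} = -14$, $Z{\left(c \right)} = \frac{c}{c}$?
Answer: $6 + 4 i \approx 6.0 + 4.0 i$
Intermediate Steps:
$Z{\left(c \right)} = 1$
$K = -14$
$G{\left(Q \right)} = \frac{2}{5} + \frac{Q^{\frac{3}{2}}}{5}$ ($G{\left(Q \right)} = \frac{2}{5} + \frac{Q \sqrt{Q}}{5} = \frac{2}{5} + \frac{Q^{\frac{3}{2}}}{5}$)
$q = -8 + 4 i$ ($q = \left(-10\right) 2 \left(\frac{2}{5} + \frac{\left(-1\right)^{\frac{3}{2}}}{5}\right) = - 20 \left(\frac{2}{5} + \frac{\left(-1\right) i}{5}\right) = - 20 \left(\frac{2}{5} - \frac{i}{5}\right) = -8 + 4 i \approx -8.0 + 4.0 i$)
$q - K = \left(-8 + 4 i\right) - -14 = \left(-8 + 4 i\right) + 14 = 6 + 4 i$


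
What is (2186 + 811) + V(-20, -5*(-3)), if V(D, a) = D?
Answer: 2977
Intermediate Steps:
(2186 + 811) + V(-20, -5*(-3)) = (2186 + 811) - 20 = 2997 - 20 = 2977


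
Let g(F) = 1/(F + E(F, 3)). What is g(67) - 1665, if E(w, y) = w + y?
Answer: -228104/137 ≈ -1665.0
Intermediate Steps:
g(F) = 1/(3 + 2*F) (g(F) = 1/(F + (F + 3)) = 1/(F + (3 + F)) = 1/(3 + 2*F))
g(67) - 1665 = 1/(3 + 2*67) - 1665 = 1/(3 + 134) - 1665 = 1/137 - 1665 = -228104/137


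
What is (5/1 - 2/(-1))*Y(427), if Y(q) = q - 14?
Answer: 2891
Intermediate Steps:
Y(q) = -14 + q
(5/1 - 2/(-1))*Y(427) = (5/1 - 2/(-1))*(-14 + 427) = (5*1 - 2*(-1))*413 = (5 + 2)*413 = 7*413 = 2891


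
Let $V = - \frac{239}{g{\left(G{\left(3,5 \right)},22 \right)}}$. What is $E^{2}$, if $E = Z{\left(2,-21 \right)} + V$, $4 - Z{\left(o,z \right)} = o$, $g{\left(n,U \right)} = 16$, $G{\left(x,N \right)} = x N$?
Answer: $\frac{42849}{256} \approx 167.38$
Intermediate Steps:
$G{\left(x,N \right)} = N x$
$Z{\left(o,z \right)} = 4 - o$
$V = - \frac{239}{16} \approx -14.938$
$E = - \frac{207}{16}$ ($E = \left(4 - 2\right) - \frac{239}{16} = 2 - \frac{239}{16} = - \frac{207}{16} \approx -12.938$)
$E^{2} = \left(- \frac{207}{16}\right)^{2} = \frac{42849}{256}$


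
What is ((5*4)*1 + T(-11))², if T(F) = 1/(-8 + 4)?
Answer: 6241/16 ≈ 390.06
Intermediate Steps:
T(F) = -¼ (T(F) = 1/(-4) = -¼)
((5*4)*1 + T(-11))² = ((5*4)*1 - ¼)² = (20*1 - ¼)² = (20 - ¼)² = (79/4)² = 6241/16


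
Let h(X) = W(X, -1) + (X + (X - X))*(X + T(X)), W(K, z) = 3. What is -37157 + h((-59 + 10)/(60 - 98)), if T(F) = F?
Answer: -26822787/722 ≈ -37151.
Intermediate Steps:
h(X) = 3 + 2*X**2 (h(X) = 3 + (X + (X - X))*(X + X) = 3 + (X + 0)*(2*X) = 3 + X*(2*X) = 3 + 2*X**2)
-37157 + h((-59 + 10)/(60 - 98)) = -37157 + (3 + 2*((-59 + 10)/(60 - 98))**2) = -37157 + (3 + 2*(-49/(-38))**2) = -37157 + (3 + 2*(-49*(-1/38))**2) = -37157 + (3 + 2*(49/38)**2) = -37157 + (3 + 2*(2401/1444)) = -37157 + (3 + 2401/722) = -37157 + 4567/722 = -26822787/722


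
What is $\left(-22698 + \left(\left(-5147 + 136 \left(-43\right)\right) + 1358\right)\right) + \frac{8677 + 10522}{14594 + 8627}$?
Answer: $- \frac{750831836}{23221} \approx -32334.0$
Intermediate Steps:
$\left(-22698 + \left(\left(-5147 + 136 \left(-43\right)\right) + 1358\right)\right) + \frac{8677 + 10522}{14594 + 8627} = \left(-22698 + \left(\left(-5147 - 5848\right) + 1358\right)\right) + \frac{19199}{23221} = \left(-22698 + \left(-10995 + 1358\right)\right) + 19199 \cdot \frac{1}{23221} = \left(-22698 - 9637\right) + \frac{19199}{23221} = -32335 + \frac{19199}{23221} = - \frac{750831836}{23221}$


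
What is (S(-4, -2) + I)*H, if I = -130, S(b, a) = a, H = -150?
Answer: 19800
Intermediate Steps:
(S(-4, -2) + I)*H = (-2 - 130)*(-150) = -132*(-150) = 19800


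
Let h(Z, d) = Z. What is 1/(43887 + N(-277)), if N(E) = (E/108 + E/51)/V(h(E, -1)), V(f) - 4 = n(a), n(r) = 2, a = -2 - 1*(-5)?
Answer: 11016/483444511 ≈ 2.2786e-5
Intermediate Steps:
a = 3 (a = -2 + 5 = 3)
V(f) = 6 (V(f) = 4 + 2 = 6)
N(E) = 53*E/11016 (N(E) = (E/108 + E/51)/6 = (E*(1/108) + E*(1/51))*(⅙) = (E/108 + E/51)*(⅙) = (53*E/1836)*(⅙) = 53*E/11016)
1/(43887 + N(-277)) = 1/(43887 + (53/11016)*(-277)) = 1/(43887 - 14681/11016) = 1/(483444511/11016) = 11016/483444511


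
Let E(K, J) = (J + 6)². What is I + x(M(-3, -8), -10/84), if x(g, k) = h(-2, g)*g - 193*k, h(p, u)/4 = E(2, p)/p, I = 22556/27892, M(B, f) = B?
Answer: 35080919/292866 ≈ 119.78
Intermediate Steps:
E(K, J) = (6 + J)²
I = 5639/6973 (I = 22556*(1/27892) = 5639/6973 ≈ 0.80869)
h(p, u) = 4*(6 + p)²/p (h(p, u) = 4*((6 + p)²/p) = 4*(6 + p)²/p)
x(g, k) = -193*k - 32*g (x(g, k) = (4*(6 - 2)²/(-2))*g - 193*k = (4*(-½)*4²)*g - 193*k = (4*(-½)*16)*g - 193*k = -32*g - 193*k = -193*k - 32*g)
I + x(M(-3, -8), -10/84) = 5639/6973 + (-(-1930)/84 - 32*(-3)) = 5639/6973 + (-(-1930)/84 + 96) = 5639/6973 + (-193*(-5/42) + 96) = 5639/6973 + (965/42 + 96) = 5639/6973 + 4997/42 = 35080919/292866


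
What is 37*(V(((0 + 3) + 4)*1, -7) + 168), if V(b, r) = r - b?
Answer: 5698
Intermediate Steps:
37*(V(((0 + 3) + 4)*1, -7) + 168) = 37*((-7 - ((0 + 3) + 4)) + 168) = 37*((-7 - (3 + 4)) + 168) = 37*((-7 - 7) + 168) = 37*(-14 + 168) = 37*154 = 5698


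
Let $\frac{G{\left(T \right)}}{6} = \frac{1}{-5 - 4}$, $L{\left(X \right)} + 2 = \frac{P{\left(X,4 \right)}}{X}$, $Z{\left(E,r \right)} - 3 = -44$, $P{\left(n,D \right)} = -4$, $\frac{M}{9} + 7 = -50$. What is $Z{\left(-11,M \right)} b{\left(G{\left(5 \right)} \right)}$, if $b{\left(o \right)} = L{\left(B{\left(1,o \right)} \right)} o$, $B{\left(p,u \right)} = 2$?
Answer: $- \frac{328}{3} \approx -109.33$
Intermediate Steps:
$M = -513$ ($M = -63 + 9 \left(-50\right) = -63 - 450 = -513$)
$Z{\left(E,r \right)} = -41$ ($Z{\left(E,r \right)} = 3 - 44 = -41$)
$L{\left(X \right)} = -2 - \frac{4}{X}$
$G{\left(T \right)} = - \frac{2}{3}$ ($G{\left(T \right)} = \frac{6}{-5 - 4} = \frac{6}{-9} = 6 \left(- \frac{1}{9}\right) = - \frac{2}{3}$)
$b{\left(o \right)} = - 4 o$ ($b{\left(o \right)} = \left(-2 - \frac{4}{2}\right) o = \left(-2 - 2\right) o = - 4 o$)
$Z{\left(-11,M \right)} b{\left(G{\left(5 \right)} \right)} = - 41 \left(\left(-4\right) \left(- \frac{2}{3}\right)\right) = \left(-41\right) \frac{8}{3} = - \frac{328}{3}$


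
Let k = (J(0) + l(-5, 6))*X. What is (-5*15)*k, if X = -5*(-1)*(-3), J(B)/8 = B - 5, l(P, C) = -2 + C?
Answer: -40500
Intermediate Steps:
J(B) = -40 + 8*B (J(B) = 8*(B - 5) = 8*(-5 + B) = -40 + 8*B)
X = -15 (X = 5*(-3) = -15)
k = 540 (k = ((-40 + 8*0) + (-2 + 6))*(-15) = ((-40 + 0) + 4)*(-15) = (-40 + 4)*(-15) = -36*(-15) = 540)
(-5*15)*k = -5*15*540 = -75*540 = -40500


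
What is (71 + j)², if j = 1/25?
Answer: 3154176/625 ≈ 5046.7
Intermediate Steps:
j = 1/25 ≈ 0.040000
(71 + j)² = (71 + 1/25)² = (1776/25)² = 3154176/625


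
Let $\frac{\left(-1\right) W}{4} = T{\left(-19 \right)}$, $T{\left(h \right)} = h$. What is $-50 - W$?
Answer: $-126$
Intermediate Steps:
$W = 76$ ($W = \left(-4\right) \left(-19\right) = 76$)
$-50 - W = -50 - 76 = -126$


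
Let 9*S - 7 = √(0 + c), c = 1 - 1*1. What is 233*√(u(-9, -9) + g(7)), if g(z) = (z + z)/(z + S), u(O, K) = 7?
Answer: 466*√55/5 ≈ 691.19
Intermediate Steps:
c = 0 (c = 1 - 1 = 0)
S = 7/9 (S = 7/9 + √(0 + 0)/9 = 7/9 + √0/9 = 7/9 + (⅑)*0 = 7/9 + 0 = 7/9 ≈ 0.77778)
g(z) = 2*z/(7/9 + z) (g(z) = (z + z)/(z + 7/9) = (2*z)/(7/9 + z) = 2*z/(7/9 + z))
233*√(u(-9, -9) + g(7)) = 233*√(7 + 18*7/(7 + 9*7)) = 233*√(7 + 18*7/(7 + 63)) = 233*√(7 + 18*7/70) = 233*√(7 + 18*7*(1/70)) = 233*√(7 + 9/5) = 233*√(44/5) = 233*(2*√55/5) = 466*√55/5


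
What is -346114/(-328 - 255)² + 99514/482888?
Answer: -66655291643/82064159716 ≈ -0.81223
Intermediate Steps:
-346114/(-328 - 255)² + 99514/482888 = -346114/((-583)²) + 99514*(1/482888) = -346114/339889 + 49757/241444 = -66655291643/82064159716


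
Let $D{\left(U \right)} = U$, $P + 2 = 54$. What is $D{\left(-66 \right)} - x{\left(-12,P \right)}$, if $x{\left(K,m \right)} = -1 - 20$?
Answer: $-45$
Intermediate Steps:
$P = 52$ ($P = -2 + 54 = 52$)
$x{\left(K,m \right)} = -21$ ($x{\left(K,m \right)} = -1 - 20 = -21$)
$D{\left(-66 \right)} - x{\left(-12,P \right)} = -66 - -21 = -66 + 21 = -45$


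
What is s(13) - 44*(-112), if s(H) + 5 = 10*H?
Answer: 5053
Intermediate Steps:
s(H) = -5 + 10*H
s(13) - 44*(-112) = (-5 + 10*13) - 44*(-112) = (-5 + 130) + 4928 = 125 + 4928 = 5053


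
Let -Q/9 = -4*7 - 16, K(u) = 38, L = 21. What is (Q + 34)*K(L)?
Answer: 16340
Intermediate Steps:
Q = 396 (Q = -9*(-4*7 - 16) = -9*(-28 - 16) = -9*(-44) = 396)
(Q + 34)*K(L) = (396 + 34)*38 = 430*38 = 16340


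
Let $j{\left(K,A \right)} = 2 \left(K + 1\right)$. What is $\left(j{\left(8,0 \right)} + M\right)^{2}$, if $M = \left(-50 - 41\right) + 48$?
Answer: $625$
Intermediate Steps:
$j{\left(K,A \right)} = 2 + 2 K$ ($j{\left(K,A \right)} = 2 \left(1 + K\right) = 2 + 2 K$)
$M = -43$ ($M = -91 + 48 = -43$)
$\left(j{\left(8,0 \right)} + M\right)^{2} = \left(\left(2 + 2 \cdot 8\right) - 43\right)^{2} = \left(\left(2 + 16\right) - 43\right)^{2} = \left(18 - 43\right)^{2} = \left(-25\right)^{2} = 625$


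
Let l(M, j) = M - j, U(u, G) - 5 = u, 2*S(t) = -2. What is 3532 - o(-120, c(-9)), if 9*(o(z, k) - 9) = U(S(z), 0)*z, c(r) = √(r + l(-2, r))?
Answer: 10729/3 ≈ 3576.3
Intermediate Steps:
S(t) = -1 (S(t) = (½)*(-2) = -1)
U(u, G) = 5 + u
c(r) = I*√2 (c(r) = √(r + (-2 - r)) = √(-2) = I*√2)
o(z, k) = 9 + 4*z/9 (o(z, k) = 9 + ((5 - 1)*z)/9 = 9 + (4*z)/9 = 9 + 4*z/9)
3532 - o(-120, c(-9)) = 3532 - (9 + (4/9)*(-120)) = 3532 - (9 - 160/3) = 3532 - 1*(-133/3) = 3532 + 133/3 = 10729/3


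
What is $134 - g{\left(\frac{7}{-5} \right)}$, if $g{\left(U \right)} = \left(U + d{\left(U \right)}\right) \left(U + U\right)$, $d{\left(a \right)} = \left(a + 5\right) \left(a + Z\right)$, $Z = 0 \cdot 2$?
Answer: $\frac{14496}{125} \approx 115.97$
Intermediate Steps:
$Z = 0$
$d{\left(a \right)} = a \left(5 + a\right)$ ($d{\left(a \right)} = \left(a + 5\right) \left(a + 0\right) = \left(5 + a\right) a = a \left(5 + a\right)$)
$g{\left(U \right)} = 2 U \left(U + U \left(5 + U\right)\right)$ ($g{\left(U \right)} = \left(U + U \left(5 + U\right)\right) \left(U + U\right) = \left(U + U \left(5 + U\right)\right) 2 U = 2 U \left(U + U \left(5 + U\right)\right)$)
$134 - g{\left(\frac{7}{-5} \right)} = 134 - 2 \left(\frac{7}{-5}\right)^{2} \left(6 + \frac{7}{-5}\right) = 134 - 2 \left(7 \left(- \frac{1}{5}\right)\right)^{2} \left(6 + 7 \left(- \frac{1}{5}\right)\right) = 134 - 2 \left(- \frac{7}{5}\right)^{2} \left(6 - \frac{7}{5}\right) = 134 - 2 \cdot \frac{49}{25} \cdot \frac{23}{5} = 134 - \frac{2254}{125} = \frac{14496}{125}$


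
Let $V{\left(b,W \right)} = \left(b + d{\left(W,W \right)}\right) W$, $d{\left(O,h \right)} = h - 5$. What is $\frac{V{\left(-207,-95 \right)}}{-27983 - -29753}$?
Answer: $\frac{5833}{354} \approx 16.477$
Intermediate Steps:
$d{\left(O,h \right)} = -5 + h$
$V{\left(b,W \right)} = W \left(-5 + W + b\right)$ ($V{\left(b,W \right)} = \left(b + \left(-5 + W\right)\right) W = \left(-5 + W + b\right) W = W \left(-5 + W + b\right)$)
$\frac{V{\left(-207,-95 \right)}}{-27983 - -29753} = \frac{\left(-95\right) \left(-5 - 95 - 207\right)}{-27983 - -29753} = \frac{\left(-95\right) \left(-307\right)}{-27983 + 29753} = \frac{29165}{1770} = 29165 \cdot \frac{1}{1770} = \frac{5833}{354}$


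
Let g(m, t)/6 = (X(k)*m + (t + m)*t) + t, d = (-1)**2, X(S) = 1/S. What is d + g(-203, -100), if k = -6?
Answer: 181404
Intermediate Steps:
d = 1
g(m, t) = -m + 6*t + 6*t*(m + t) (g(m, t) = 6*((m/(-6) + (t + m)*t) + t) = 6*((-m/6 + (m + t)*t) + t) = 6*((-m/6 + t*(m + t)) + t) = 6*(t - m/6 + t*(m + t)) = -m + 6*t + 6*t*(m + t))
d + g(-203, -100) = 1 + (-1*(-203) + 6*(-100) + 6*(-100)**2 + 6*(-203)*(-100)) = 1 + (203 - 600 + 6*10000 + 121800) = 1 + (203 - 600 + 60000 + 121800) = 1 + 181403 = 181404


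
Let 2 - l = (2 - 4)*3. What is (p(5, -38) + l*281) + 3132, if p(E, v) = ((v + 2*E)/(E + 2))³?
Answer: 5316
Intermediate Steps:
p(E, v) = (v + 2*E)³/(2 + E)³ (p(E, v) = ((v + 2*E)/(2 + E))³ = (v + 2*E)³/(2 + E)³)
l = 8 (l = 2 - (2 - 4)*3 = 2 - (-2)*3 = 2 - 1*(-6) = 2 + 6 = 8)
(p(5, -38) + l*281) + 3132 = ((-38 + 2*5)³/(2 + 5)³ + 8*281) + 3132 = ((-38 + 10)³/7³ + 2248) + 3132 = ((1/343)*(-28)³ + 2248) + 3132 = ((1/343)*(-21952) + 2248) + 3132 = (-64 + 2248) + 3132 = 2184 + 3132 = 5316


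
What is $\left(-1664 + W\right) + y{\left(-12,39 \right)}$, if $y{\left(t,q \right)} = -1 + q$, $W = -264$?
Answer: $-1890$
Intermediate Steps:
$\left(-1664 + W\right) + y{\left(-12,39 \right)} = \left(-1664 - 264\right) + \left(-1 + 39\right) = -1928 + 38 = -1890$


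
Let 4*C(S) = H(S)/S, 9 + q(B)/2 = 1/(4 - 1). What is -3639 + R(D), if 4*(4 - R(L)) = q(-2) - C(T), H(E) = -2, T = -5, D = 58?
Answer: -435677/120 ≈ -3630.6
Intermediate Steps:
q(B) = -52/3 (q(B) = -18 + 2/(4 - 1) = -18 + 2/3 = -18 + 2*(⅓) = -18 + ⅔ = -52/3)
C(S) = -1/(2*S) (C(S) = (-2/S)/4 = -1/(2*S))
R(L) = 1003/120 (R(L) = 4 - (-52/3 - (-1)/(2*(-5)))/4 = 4 - (-52/3 - (-1)*(-1)/(2*5))/4 = 4 - (-52/3 - 1*⅒)/4 = 4 - (-52/3 - ⅒)/4 = 4 - ¼*(-523/30) = 4 + 523/120 = 1003/120)
-3639 + R(D) = -3639 + 1003/120 = -435677/120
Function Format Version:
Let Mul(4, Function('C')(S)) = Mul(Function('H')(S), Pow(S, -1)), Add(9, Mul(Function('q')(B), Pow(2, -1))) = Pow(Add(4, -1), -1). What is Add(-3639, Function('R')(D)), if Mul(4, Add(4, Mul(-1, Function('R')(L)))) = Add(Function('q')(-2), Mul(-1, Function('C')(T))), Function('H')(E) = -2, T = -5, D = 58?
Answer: Rational(-435677, 120) ≈ -3630.6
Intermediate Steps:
Function('q')(B) = Rational(-52, 3) (Function('q')(B) = Add(-18, Mul(2, Pow(Add(4, -1), -1))) = Add(-18, Mul(2, Pow(3, -1))) = Add(-18, Mul(2, Rational(1, 3))) = Add(-18, Rational(2, 3)) = Rational(-52, 3))
Function('C')(S) = Mul(Rational(-1, 2), Pow(S, -1)) (Function('C')(S) = Mul(Rational(1, 4), Mul(-2, Pow(S, -1))) = Mul(Rational(-1, 2), Pow(S, -1)))
Function('R')(L) = Rational(1003, 120) (Function('R')(L) = Add(4, Mul(Rational(-1, 4), Add(Rational(-52, 3), Mul(-1, Mul(Rational(-1, 2), Pow(-5, -1)))))) = Add(4, Mul(Rational(-1, 4), Add(Rational(-52, 3), Mul(-1, Mul(Rational(-1, 2), Rational(-1, 5)))))) = Add(4, Mul(Rational(-1, 4), Add(Rational(-52, 3), Mul(-1, Rational(1, 10))))) = Add(4, Mul(Rational(-1, 4), Add(Rational(-52, 3), Rational(-1, 10)))) = Add(4, Mul(Rational(-1, 4), Rational(-523, 30))) = Add(4, Rational(523, 120)) = Rational(1003, 120))
Add(-3639, Function('R')(D)) = Add(-3639, Rational(1003, 120)) = Rational(-435677, 120)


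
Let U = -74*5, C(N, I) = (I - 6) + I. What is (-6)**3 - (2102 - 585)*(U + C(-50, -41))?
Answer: 694570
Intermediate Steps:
C(N, I) = -6 + 2*I (C(N, I) = (-6 + I) + I = -6 + 2*I)
U = -370
(-6)**3 - (2102 - 585)*(U + C(-50, -41)) = (-6)**3 - (2102 - 585)*(-370 + (-6 + 2*(-41))) = -216 - 1517*(-370 + (-6 - 82)) = -216 - 1517*(-370 - 88) = -216 - 1517*(-458) = -216 - 1*(-694786) = -216 + 694786 = 694570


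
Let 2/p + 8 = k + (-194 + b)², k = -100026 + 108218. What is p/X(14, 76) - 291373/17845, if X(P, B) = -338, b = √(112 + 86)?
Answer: -51404959711846927/3148272141656330 - 291*√22/88211603857 ≈ -16.328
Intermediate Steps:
b = 3*√22 (b = √198 = 3*√22 ≈ 14.071)
k = 8192
p = 2/(8184 + (-194 + 3*√22)²) (p = 2/(-8 + (8192 + (-194 + 3*√22)²)) = 2/(8184 + (-194 + 3*√22)²) ≈ 4.9312e-5)
p/X(14, 76) - 291373/17845 = (23009/521962153 + 582*√22/521962153)/(-338) - 291373/17845 = (23009/521962153 + 582*√22/521962153)*(-1/338) - 291373*1/17845 = (-23009/176423207714 - 291*√22/88211603857) - 291373/17845 = -51404959711846927/3148272141656330 - 291*√22/88211603857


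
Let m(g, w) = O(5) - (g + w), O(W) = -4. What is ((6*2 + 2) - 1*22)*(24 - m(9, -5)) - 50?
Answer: -306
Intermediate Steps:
m(g, w) = -4 - g - w (m(g, w) = -4 - (g + w) = -4 + (-g - w) = -4 - g - w)
((6*2 + 2) - 1*22)*(24 - m(9, -5)) - 50 = ((6*2 + 2) - 1*22)*(24 - (-4 - 1*9 - 1*(-5))) - 50 = ((12 + 2) - 22)*(24 - (-4 - 9 + 5)) - 50 = (14 - 22)*(24 - 1*(-8)) - 50 = -8*(24 + 8) - 50 = -8*32 - 50 = -256 - 50 = -306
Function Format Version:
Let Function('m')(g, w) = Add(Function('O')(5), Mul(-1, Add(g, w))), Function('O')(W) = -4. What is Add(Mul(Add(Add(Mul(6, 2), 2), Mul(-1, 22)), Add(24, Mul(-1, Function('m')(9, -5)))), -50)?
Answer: -306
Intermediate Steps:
Function('m')(g, w) = Add(-4, Mul(-1, g), Mul(-1, w)) (Function('m')(g, w) = Add(-4, Mul(-1, Add(g, w))) = Add(-4, Add(Mul(-1, g), Mul(-1, w))) = Add(-4, Mul(-1, g), Mul(-1, w)))
Add(Mul(Add(Add(Mul(6, 2), 2), Mul(-1, 22)), Add(24, Mul(-1, Function('m')(9, -5)))), -50) = Add(Mul(Add(Add(Mul(6, 2), 2), Mul(-1, 22)), Add(24, Mul(-1, Add(-4, Mul(-1, 9), Mul(-1, -5))))), -50) = Add(Mul(Add(Add(12, 2), -22), Add(24, Mul(-1, Add(-4, -9, 5)))), -50) = Add(Mul(Add(14, -22), Add(24, Mul(-1, -8))), -50) = Add(Mul(-8, Add(24, 8)), -50) = Add(Mul(-8, 32), -50) = Add(-256, -50) = -306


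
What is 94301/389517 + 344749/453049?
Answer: 177008569982/176470287333 ≈ 1.0030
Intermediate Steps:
94301/389517 + 344749/453049 = 177008569982/176470287333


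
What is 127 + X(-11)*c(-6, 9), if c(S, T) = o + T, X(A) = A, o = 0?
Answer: 28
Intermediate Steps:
c(S, T) = T (c(S, T) = 0 + T = T)
127 + X(-11)*c(-6, 9) = 127 - 11*9 = 127 - 99 = 28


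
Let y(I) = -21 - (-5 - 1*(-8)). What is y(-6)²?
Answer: 576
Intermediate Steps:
y(I) = -24 (y(I) = -21 - (-5 + 8) = -21 - 1*3 = -21 - 3 = -24)
y(-6)² = (-24)² = 576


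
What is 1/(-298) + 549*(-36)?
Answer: -5889673/298 ≈ -19764.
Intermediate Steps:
1/(-298) + 549*(-36) = -1/298 - 19764 = -5889673/298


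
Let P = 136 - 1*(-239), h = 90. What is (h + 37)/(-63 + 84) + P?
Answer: 8002/21 ≈ 381.05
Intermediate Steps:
P = 375 (P = 136 + 239 = 375)
(h + 37)/(-63 + 84) + P = (90 + 37)/(-63 + 84) + 375 = 127/21 + 375 = 8002/21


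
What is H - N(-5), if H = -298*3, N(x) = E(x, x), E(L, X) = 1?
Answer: -895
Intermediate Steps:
N(x) = 1
H = -894
H - N(-5) = -894 - 1*1 = -894 - 1 = -895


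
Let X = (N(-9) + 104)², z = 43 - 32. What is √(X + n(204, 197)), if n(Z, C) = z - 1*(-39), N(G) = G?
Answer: 55*√3 ≈ 95.263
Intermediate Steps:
z = 11
X = 9025 (X = (-9 + 104)² = 95² = 9025)
n(Z, C) = 50 (n(Z, C) = 11 - 1*(-39) = 11 + 39 = 50)
√(X + n(204, 197)) = √(9025 + 50) = √9075 = 55*√3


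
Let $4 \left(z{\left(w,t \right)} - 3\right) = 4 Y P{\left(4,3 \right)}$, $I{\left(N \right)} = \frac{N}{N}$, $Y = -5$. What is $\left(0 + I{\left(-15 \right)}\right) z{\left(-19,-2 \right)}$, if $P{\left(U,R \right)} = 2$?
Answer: $-7$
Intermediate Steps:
$I{\left(N \right)} = 1$
$z{\left(w,t \right)} = -7$ ($z{\left(w,t \right)} = 3 + \frac{4 \left(-5\right) 2}{4} = 3 + \frac{\left(-20\right) 2}{4} = 3 + \frac{1}{4} \left(-40\right) = 3 - 10 = -7$)
$\left(0 + I{\left(-15 \right)}\right) z{\left(-19,-2 \right)} = \left(0 + 1\right) \left(-7\right) = 1 \left(-7\right) = -7$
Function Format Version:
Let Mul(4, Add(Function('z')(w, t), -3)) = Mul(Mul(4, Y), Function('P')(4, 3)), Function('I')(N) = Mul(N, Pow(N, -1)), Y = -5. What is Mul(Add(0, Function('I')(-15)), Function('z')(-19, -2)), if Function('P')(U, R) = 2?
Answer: -7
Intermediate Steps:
Function('I')(N) = 1
Function('z')(w, t) = -7 (Function('z')(w, t) = Add(3, Mul(Rational(1, 4), Mul(Mul(4, -5), 2))) = Add(3, Mul(Rational(1, 4), Mul(-20, 2))) = Add(3, Mul(Rational(1, 4), -40)) = Add(3, -10) = -7)
Mul(Add(0, Function('I')(-15)), Function('z')(-19, -2)) = Mul(Add(0, 1), -7) = Mul(1, -7) = -7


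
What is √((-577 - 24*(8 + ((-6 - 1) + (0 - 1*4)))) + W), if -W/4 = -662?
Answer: √2143 ≈ 46.293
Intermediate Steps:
W = 2648 (W = -4*(-662) = 2648)
√((-577 - 24*(8 + ((-6 - 1) + (0 - 1*4)))) + W) = √((-577 - 24*(8 + ((-6 - 1) + (0 - 1*4)))) + 2648) = √((-577 - 24*(8 + (-7 + (0 - 4)))) + 2648) = √((-577 - 24*(8 + (-7 - 4))) + 2648) = √((-577 - 24*(8 - 11)) + 2648) = √((-577 - 24*(-3)) + 2648) = √((-577 - 1*(-72)) + 2648) = √((-577 + 72) + 2648) = √(-505 + 2648) = √2143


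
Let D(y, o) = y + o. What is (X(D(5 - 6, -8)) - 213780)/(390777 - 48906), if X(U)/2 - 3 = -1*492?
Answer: -71586/113957 ≈ -0.62818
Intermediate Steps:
D(y, o) = o + y
X(U) = -978 (X(U) = 6 + 2*(-1*492) = 6 + 2*(-492) = 6 - 984 = -978)
(X(D(5 - 6, -8)) - 213780)/(390777 - 48906) = (-978 - 213780)/(390777 - 48906) = -214758/341871 = -214758*1/341871 = -71586/113957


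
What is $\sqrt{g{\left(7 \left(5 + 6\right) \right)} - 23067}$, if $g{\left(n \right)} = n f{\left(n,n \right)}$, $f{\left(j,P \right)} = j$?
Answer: $i \sqrt{17138} \approx 130.91 i$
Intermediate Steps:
$g{\left(n \right)} = n^{2}$ ($g{\left(n \right)} = n n = n^{2}$)
$\sqrt{g{\left(7 \left(5 + 6\right) \right)} - 23067} = \sqrt{\left(7 \left(5 + 6\right)\right)^{2} - 23067} = \sqrt{\left(7 \cdot 11\right)^{2} - 23067} = \sqrt{77^{2} - 23067} = \sqrt{5929 - 23067} = \sqrt{-17138} = i \sqrt{17138}$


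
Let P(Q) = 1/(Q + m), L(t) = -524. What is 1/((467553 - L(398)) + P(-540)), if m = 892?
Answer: 352/164763105 ≈ 2.1364e-6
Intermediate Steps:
P(Q) = 1/(892 + Q) (P(Q) = 1/(Q + 892) = 1/(892 + Q))
1/((467553 - L(398)) + P(-540)) = 1/((467553 - 1*(-524)) + 1/(892 - 540)) = 1/((467553 + 524) + 1/352) = 1/(468077 + 1/352) = 1/(164763105/352) = 352/164763105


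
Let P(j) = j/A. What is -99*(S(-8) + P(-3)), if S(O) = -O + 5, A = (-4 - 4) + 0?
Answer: -10593/8 ≈ -1324.1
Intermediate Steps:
A = -8 (A = -8 + 0 = -8)
P(j) = -j/8 (P(j) = j/(-8) = j*(-⅛) = -j/8)
S(O) = 5 - O
-99*(S(-8) + P(-3)) = -99*((5 - 1*(-8)) - ⅛*(-3)) = -99*((5 + 8) + 3/8) = -99*(13 + 3/8) = -99*107/8 = -10593/8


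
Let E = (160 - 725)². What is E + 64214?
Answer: 383439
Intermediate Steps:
E = 319225 (E = (-565)² = 319225)
E + 64214 = 319225 + 64214 = 383439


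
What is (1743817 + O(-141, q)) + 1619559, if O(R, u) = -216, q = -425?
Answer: 3363160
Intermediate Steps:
(1743817 + O(-141, q)) + 1619559 = (1743817 - 216) + 1619559 = 1743601 + 1619559 = 3363160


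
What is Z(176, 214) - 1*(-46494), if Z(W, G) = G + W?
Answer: 46884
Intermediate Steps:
Z(176, 214) - 1*(-46494) = (214 + 176) - 1*(-46494) = 390 + 46494 = 46884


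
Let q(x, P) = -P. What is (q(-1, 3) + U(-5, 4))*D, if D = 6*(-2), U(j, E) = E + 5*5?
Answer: -312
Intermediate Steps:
U(j, E) = 25 + E (U(j, E) = E + 25 = 25 + E)
D = -12
(q(-1, 3) + U(-5, 4))*D = (-1*3 + (25 + 4))*(-12) = (-3 + 29)*(-12) = 26*(-12) = -312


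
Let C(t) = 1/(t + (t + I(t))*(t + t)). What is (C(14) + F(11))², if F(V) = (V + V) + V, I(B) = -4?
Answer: 94148209/86436 ≈ 1089.2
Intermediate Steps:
F(V) = 3*V (F(V) = 2*V + V = 3*V)
C(t) = 1/(t + 2*t*(-4 + t)) (C(t) = 1/(t + (t - 4)*(t + t)) = 1/(t + (-4 + t)*(2*t)) = 1/(t + 2*t*(-4 + t)))
(C(14) + F(11))² = (1/(14*(-7 + 2*14)) + 3*11)² = (1/(14*(-7 + 28)) + 33)² = ((1/14)/21 + 33)² = ((1/14)*(1/21) + 33)² = (1/294 + 33)² = (9703/294)² = 94148209/86436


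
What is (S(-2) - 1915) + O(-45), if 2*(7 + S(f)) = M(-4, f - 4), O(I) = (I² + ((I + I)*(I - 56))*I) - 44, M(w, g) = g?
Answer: -408994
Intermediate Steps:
O(I) = -44 + I² + 2*I²*(-56 + I) (O(I) = (I² + ((2*I)*(-56 + I))*I) - 44 = (I² + (2*I*(-56 + I))*I) - 44 = (I² + 2*I²*(-56 + I)) - 44 = -44 + I² + 2*I²*(-56 + I))
S(f) = -9 + f/2 (S(f) = -7 + (f - 4)/2 = -7 + (-4 + f)/2 = -7 + (-2 + f/2) = -9 + f/2)
(S(-2) - 1915) + O(-45) = ((-9 + (½)*(-2)) - 1915) + (-44 - 111*(-45)² + 2*(-45)³) = ((-9 - 1) - 1915) + (-44 - 111*2025 + 2*(-91125)) = (-10 - 1915) + (-44 - 224775 - 182250) = -1925 - 407069 = -408994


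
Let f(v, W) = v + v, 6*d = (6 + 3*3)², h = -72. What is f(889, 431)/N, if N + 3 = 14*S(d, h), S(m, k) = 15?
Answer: 1778/207 ≈ 8.5894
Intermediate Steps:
d = 75/2 (d = (6 + 3*3)²/6 = (6 + 9)²/6 = (⅙)*15² = (⅙)*225 = 75/2 ≈ 37.500)
f(v, W) = 2*v
N = 207 (N = -3 + 14*15 = -3 + 210 = 207)
f(889, 431)/N = (2*889)/207 = 1778*(1/207) = 1778/207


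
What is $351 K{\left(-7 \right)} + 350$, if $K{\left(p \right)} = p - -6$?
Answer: $-1$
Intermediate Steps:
$K{\left(p \right)} = 6 + p$ ($K{\left(p \right)} = p + 6 = 6 + p$)
$351 K{\left(-7 \right)} + 350 = 351 \left(6 - 7\right) + 350 = 351 \left(-1\right) + 350 = -351 + 350 = -1$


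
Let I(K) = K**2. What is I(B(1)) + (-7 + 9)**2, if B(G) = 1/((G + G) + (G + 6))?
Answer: 325/81 ≈ 4.0123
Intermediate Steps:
B(G) = 1/(6 + 3*G) (B(G) = 1/(2*G + (6 + G)) = 1/(6 + 3*G))
I(B(1)) + (-7 + 9)**2 = (1/(3*(2 + 1)))**2 + (-7 + 9)**2 = ((1/3)/3)**2 + 2**2 = ((1/3)*(1/3))**2 + 4 = (1/9)**2 + 4 = 1/81 + 4 = 325/81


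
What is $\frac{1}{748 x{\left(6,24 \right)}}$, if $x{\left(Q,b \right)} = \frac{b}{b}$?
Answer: $\frac{1}{748} \approx 0.0013369$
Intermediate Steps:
$x{\left(Q,b \right)} = 1$
$\frac{1}{748 x{\left(6,24 \right)}} = \frac{1}{748 \cdot 1} = \frac{1}{748} \cdot 1 = \frac{1}{748}$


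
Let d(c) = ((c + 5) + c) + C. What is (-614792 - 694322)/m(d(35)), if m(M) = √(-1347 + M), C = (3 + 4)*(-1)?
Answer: 1309114*I*√1279/1279 ≈ 36605.0*I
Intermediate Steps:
C = -7 (C = 7*(-1) = -7)
d(c) = -2 + 2*c (d(c) = ((c + 5) + c) - 7 = ((5 + c) + c) - 7 = (5 + 2*c) - 7 = -2 + 2*c)
(-614792 - 694322)/m(d(35)) = (-614792 - 694322)/(√(-1347 + (-2 + 2*35))) = -1309114/√(-1347 + (-2 + 70)) = -1309114/√(-1347 + 68) = -1309114*(-I*√1279/1279) = -(-1309114)*I*√1279/1279 = 1309114*I*√1279/1279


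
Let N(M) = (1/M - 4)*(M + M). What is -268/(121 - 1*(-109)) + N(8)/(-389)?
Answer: -44996/44735 ≈ -1.0058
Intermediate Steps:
N(M) = 2*M*(-4 + 1/M) (N(M) = (-4 + 1/M)*(2*M) = 2*M*(-4 + 1/M))
-268/(121 - 1*(-109)) + N(8)/(-389) = -268/(121 - 1*(-109)) + (2 - 8*8)/(-389) = -268/(121 + 109) + (2 - 64)*(-1/389) = -268/230 - 62*(-1/389) = -268*1/230 + 62/389 = -134/115 + 62/389 = -44996/44735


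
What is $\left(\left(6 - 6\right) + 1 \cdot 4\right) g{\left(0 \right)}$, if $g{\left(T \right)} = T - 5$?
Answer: $-20$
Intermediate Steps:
$g{\left(T \right)} = -5 + T$
$\left(\left(6 - 6\right) + 1 \cdot 4\right) g{\left(0 \right)} = \left(\left(6 - 6\right) + 1 \cdot 4\right) \left(-5 + 0\right) = \left(0 + 4\right) \left(-5\right) = 4 \left(-5\right) = -20$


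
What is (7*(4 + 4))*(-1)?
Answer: -56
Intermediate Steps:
(7*(4 + 4))*(-1) = (7*8)*(-1) = 56*(-1) = -56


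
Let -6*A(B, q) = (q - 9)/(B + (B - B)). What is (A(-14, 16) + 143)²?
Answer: 2948089/144 ≈ 20473.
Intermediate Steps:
A(B, q) = -(-9 + q)/(6*B) (A(B, q) = -(q - 9)/(6*(B + (B - B))) = -(-9 + q)/(6*(B + 0)) = -(-9 + q)/(6*B))
(A(-14, 16) + 143)² = ((⅙)*(9 - 1*16)/(-14) + 143)² = ((⅙)*(-1/14)*(9 - 16) + 143)² = ((⅙)*(-1/14)*(-7) + 143)² = (1/12 + 143)² = (1717/12)² = 2948089/144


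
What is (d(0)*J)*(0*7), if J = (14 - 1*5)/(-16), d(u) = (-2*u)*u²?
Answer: 0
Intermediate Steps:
d(u) = -2*u³
J = -9/16 (J = (14 - 5)*(-1/16) = 9*(-1/16) = -9/16 ≈ -0.56250)
(d(0)*J)*(0*7) = (-2*0³*(-9/16))*(0*7) = (-2*0*(-9/16))*0 = (0*(-9/16))*0 = 0*0 = 0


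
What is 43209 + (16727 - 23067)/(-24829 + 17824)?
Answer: 60537077/1401 ≈ 43210.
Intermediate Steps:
43209 + (16727 - 23067)/(-24829 + 17824) = 43209 - 6340/(-7005) = 43209 - 6340*(-1/7005) = 43209 + 1268/1401 = 60537077/1401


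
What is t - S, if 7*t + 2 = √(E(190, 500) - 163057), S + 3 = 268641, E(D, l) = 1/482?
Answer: -1880468/7 + I*√37882053986/3374 ≈ -2.6864e+5 + 57.686*I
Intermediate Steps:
E(D, l) = 1/482
S = 268638 (S = -3 + 268641 = 268638)
t = -2/7 + I*√37882053986/3374 (t = -2/7 + √(1/482 - 163057)/7 = -2/7 + √(-78593473/482)/7 = -2/7 + (I*√37882053986/482)/7 = -2/7 + I*√37882053986/3374 ≈ -0.28571 + 57.686*I)
t - S = (-2/7 + I*√37882053986/3374) - 1*268638 = (-2/7 + I*√37882053986/3374) - 268638 = -1880468/7 + I*√37882053986/3374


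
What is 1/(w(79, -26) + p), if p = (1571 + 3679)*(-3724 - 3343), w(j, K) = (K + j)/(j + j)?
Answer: -158/5862076447 ≈ -2.6953e-8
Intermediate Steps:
w(j, K) = (K + j)/(2*j) (w(j, K) = (K + j)/((2*j)) = (K + j)*(1/(2*j)) = (K + j)/(2*j))
p = -37101750 (p = 5250*(-7067) = -37101750)
1/(w(79, -26) + p) = 1/((1/2)*(-26 + 79)/79 - 37101750) = 1/((1/2)*(1/79)*53 - 37101750) = 1/(53/158 - 37101750) = 1/(-5862076447/158) = -158/5862076447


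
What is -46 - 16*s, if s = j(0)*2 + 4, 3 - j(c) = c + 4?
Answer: -78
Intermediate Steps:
j(c) = -1 - c (j(c) = 3 - (c + 4) = 3 - (4 + c) = 3 + (-4 - c) = -1 - c)
s = 2 (s = (-1 - 1*0)*2 + 4 = (-1 + 0)*2 + 4 = -1*2 + 4 = -2 + 4 = 2)
-46 - 16*s = -46 - 16*2 = -46 - 32 = -78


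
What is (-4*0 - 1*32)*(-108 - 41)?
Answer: 4768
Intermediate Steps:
(-4*0 - 1*32)*(-108 - 41) = (0 - 32)*(-149) = -32*(-149) = 4768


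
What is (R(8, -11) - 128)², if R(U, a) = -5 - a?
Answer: 14884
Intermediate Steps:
(R(8, -11) - 128)² = ((-5 - 1*(-11)) - 128)² = ((-5 + 11) - 128)² = (6 - 128)² = (-122)² = 14884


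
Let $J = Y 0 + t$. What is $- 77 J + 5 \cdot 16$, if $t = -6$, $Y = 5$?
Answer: $542$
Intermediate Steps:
$J = -6$ ($J = 5 \cdot 0 - 6 = 0 - 6 = -6$)
$- 77 J + 5 \cdot 16 = \left(-77\right) \left(-6\right) + 5 \cdot 16 = 462 + 80 = 542$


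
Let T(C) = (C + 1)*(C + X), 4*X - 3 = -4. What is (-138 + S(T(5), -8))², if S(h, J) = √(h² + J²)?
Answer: (276 - √3505)²/4 ≈ 11750.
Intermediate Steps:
X = -¼ (X = ¾ + (¼)*(-4) = ¾ - 1 = -¼ ≈ -0.25000)
T(C) = (1 + C)*(-¼ + C) (T(C) = (C + 1)*(C - ¼) = (1 + C)*(-¼ + C))
S(h, J) = √(J² + h²)
(-138 + S(T(5), -8))² = (-138 + √((-8)² + (-¼ + 5² + (¾)*5)²))² = (-138 + √(64 + (-¼ + 25 + 15/4)²))² = (-138 + √(64 + (57/2)²))² = (-138 + √(64 + 3249/4))² = (-138 + √(3505/4))² = (-138 + √3505/2)²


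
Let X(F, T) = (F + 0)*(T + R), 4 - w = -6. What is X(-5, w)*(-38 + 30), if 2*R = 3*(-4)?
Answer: 160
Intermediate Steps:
w = 10 (w = 4 - 1*(-6) = 4 + 6 = 10)
R = -6 (R = (3*(-4))/2 = (½)*(-12) = -6)
X(F, T) = F*(-6 + T) (X(F, T) = (F + 0)*(T - 6) = F*(-6 + T))
X(-5, w)*(-38 + 30) = (-5*(-6 + 10))*(-38 + 30) = -5*4*(-8) = -20*(-8) = 160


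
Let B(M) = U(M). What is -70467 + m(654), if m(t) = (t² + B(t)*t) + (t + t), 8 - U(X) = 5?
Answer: 360519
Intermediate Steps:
U(X) = 3 (U(X) = 8 - 1*5 = 8 - 5 = 3)
B(M) = 3
m(t) = t² + 5*t (m(t) = (t² + 3*t) + (t + t) = (t² + 3*t) + 2*t = t² + 5*t)
-70467 + m(654) = -70467 + 654*(5 + 654) = -70467 + 654*659 = -70467 + 430986 = 360519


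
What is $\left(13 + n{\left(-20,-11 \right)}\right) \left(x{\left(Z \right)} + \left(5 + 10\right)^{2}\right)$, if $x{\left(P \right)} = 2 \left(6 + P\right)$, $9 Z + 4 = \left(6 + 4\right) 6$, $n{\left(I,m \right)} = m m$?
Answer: $\frac{300830}{9} \approx 33426.0$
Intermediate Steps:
$n{\left(I,m \right)} = m^{2}$
$Z = \frac{56}{9}$ ($Z = - \frac{4}{9} + \frac{\left(6 + 4\right) 6}{9} = - \frac{4}{9} + \frac{10 \cdot 6}{9} = - \frac{4}{9} + \frac{1}{9} \cdot 60 = - \frac{4}{9} + \frac{20}{3} = \frac{56}{9} \approx 6.2222$)
$x{\left(P \right)} = 12 + 2 P$
$\left(13 + n{\left(-20,-11 \right)}\right) \left(x{\left(Z \right)} + \left(5 + 10\right)^{2}\right) = \left(13 + \left(-11\right)^{2}\right) \left(\left(12 + 2 \cdot \frac{56}{9}\right) + \left(5 + 10\right)^{2}\right) = \left(13 + 121\right) \left(\left(12 + \frac{112}{9}\right) + 15^{2}\right) = 134 \left(\frac{220}{9} + 225\right) = 134 \cdot \frac{2245}{9} = \frac{300830}{9}$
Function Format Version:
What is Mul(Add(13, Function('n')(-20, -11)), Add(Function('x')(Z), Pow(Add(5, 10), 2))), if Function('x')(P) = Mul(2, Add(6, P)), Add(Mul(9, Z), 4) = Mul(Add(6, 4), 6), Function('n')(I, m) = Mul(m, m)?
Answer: Rational(300830, 9) ≈ 33426.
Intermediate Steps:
Function('n')(I, m) = Pow(m, 2)
Z = Rational(56, 9) (Z = Add(Rational(-4, 9), Mul(Rational(1, 9), Mul(Add(6, 4), 6))) = Add(Rational(-4, 9), Mul(Rational(1, 9), Mul(10, 6))) = Add(Rational(-4, 9), Mul(Rational(1, 9), 60)) = Add(Rational(-4, 9), Rational(20, 3)) = Rational(56, 9) ≈ 6.2222)
Function('x')(P) = Add(12, Mul(2, P))
Mul(Add(13, Function('n')(-20, -11)), Add(Function('x')(Z), Pow(Add(5, 10), 2))) = Mul(Add(13, Pow(-11, 2)), Add(Add(12, Mul(2, Rational(56, 9))), Pow(Add(5, 10), 2))) = Mul(Add(13, 121), Add(Add(12, Rational(112, 9)), Pow(15, 2))) = Mul(134, Add(Rational(220, 9), 225)) = Mul(134, Rational(2245, 9)) = Rational(300830, 9)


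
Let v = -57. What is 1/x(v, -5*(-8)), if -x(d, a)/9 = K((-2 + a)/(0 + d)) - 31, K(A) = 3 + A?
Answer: 1/258 ≈ 0.0038760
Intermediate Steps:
x(d, a) = 252 - 9*(-2 + a)/d (x(d, a) = -9*((3 + (-2 + a)/(0 + d)) - 31) = -9*((3 + (-2 + a)/d) - 31) = -9*(-28 + (-2 + a)/d) = 252 - 9*(-2 + a)/d)
1/x(v, -5*(-8)) = 1/(9*(2 - (-5)*(-8) + 28*(-57))/(-57)) = 1/(9*(-1/57)*(2 - 1*40 - 1596)) = 1/(9*(-1/57)*(2 - 40 - 1596)) = 1/(9*(-1/57)*(-1634)) = 1/258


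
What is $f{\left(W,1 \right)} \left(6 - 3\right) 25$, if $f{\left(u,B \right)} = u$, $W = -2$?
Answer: $-150$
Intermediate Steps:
$f{\left(W,1 \right)} \left(6 - 3\right) 25 = - 2 \left(6 - 3\right) 25 = \left(-2\right) 3 \cdot 25 = \left(-6\right) 25 = -150$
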